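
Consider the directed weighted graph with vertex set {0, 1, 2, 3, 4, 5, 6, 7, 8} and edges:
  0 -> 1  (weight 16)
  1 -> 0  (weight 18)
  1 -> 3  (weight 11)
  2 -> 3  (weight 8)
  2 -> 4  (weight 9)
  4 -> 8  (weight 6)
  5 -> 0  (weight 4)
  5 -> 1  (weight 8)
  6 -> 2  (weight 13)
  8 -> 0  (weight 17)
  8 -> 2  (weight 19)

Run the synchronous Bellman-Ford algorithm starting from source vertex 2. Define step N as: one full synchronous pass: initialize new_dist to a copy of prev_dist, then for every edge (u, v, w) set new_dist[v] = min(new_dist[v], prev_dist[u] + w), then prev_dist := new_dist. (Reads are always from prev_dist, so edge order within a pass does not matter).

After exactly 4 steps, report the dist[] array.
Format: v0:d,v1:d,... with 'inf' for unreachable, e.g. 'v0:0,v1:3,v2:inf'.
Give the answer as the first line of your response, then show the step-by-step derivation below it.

v0:32,v1:48,v2:0,v3:8,v4:9,v5:inf,v6:inf,v7:inf,v8:15

step 1: dist = v0:inf,v1:inf,v2:0,v3:8,v4:9,v5:inf,v6:inf,v7:inf,v8:inf
step 2: dist = v0:inf,v1:inf,v2:0,v3:8,v4:9,v5:inf,v6:inf,v7:inf,v8:15
step 3: dist = v0:32,v1:inf,v2:0,v3:8,v4:9,v5:inf,v6:inf,v7:inf,v8:15
step 4: dist = v0:32,v1:48,v2:0,v3:8,v4:9,v5:inf,v6:inf,v7:inf,v8:15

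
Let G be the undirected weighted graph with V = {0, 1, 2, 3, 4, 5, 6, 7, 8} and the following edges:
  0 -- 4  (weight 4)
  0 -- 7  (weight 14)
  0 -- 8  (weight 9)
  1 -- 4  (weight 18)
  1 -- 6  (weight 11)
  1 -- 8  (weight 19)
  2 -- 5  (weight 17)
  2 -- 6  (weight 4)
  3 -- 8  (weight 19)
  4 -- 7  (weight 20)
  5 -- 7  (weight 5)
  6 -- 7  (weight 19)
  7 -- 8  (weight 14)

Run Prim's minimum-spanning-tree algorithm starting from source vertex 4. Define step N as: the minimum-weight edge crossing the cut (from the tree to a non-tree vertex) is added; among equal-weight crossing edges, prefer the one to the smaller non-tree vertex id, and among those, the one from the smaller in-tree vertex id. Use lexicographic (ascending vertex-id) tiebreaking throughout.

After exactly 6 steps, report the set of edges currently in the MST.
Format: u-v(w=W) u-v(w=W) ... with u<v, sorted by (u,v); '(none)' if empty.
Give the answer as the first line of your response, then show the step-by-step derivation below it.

0-4(w=4) 0-7(w=14) 0-8(w=9) 2-5(w=17) 2-6(w=4) 5-7(w=5)

step 1: add edge 0-4 (w=4); MST = {0-4(w=4)}
step 2: add edge 0-8 (w=9); MST = {0-4(w=4) 0-8(w=9)}
step 3: add edge 0-7 (w=14); MST = {0-4(w=4) 0-7(w=14) 0-8(w=9)}
step 4: add edge 5-7 (w=5); MST = {0-4(w=4) 0-7(w=14) 0-8(w=9) 5-7(w=5)}
step 5: add edge 2-5 (w=17); MST = {0-4(w=4) 0-7(w=14) 0-8(w=9) 2-5(w=17) 5-7(w=5)}
step 6: add edge 2-6 (w=4); MST = {0-4(w=4) 0-7(w=14) 0-8(w=9) 2-5(w=17) 2-6(w=4) 5-7(w=5)}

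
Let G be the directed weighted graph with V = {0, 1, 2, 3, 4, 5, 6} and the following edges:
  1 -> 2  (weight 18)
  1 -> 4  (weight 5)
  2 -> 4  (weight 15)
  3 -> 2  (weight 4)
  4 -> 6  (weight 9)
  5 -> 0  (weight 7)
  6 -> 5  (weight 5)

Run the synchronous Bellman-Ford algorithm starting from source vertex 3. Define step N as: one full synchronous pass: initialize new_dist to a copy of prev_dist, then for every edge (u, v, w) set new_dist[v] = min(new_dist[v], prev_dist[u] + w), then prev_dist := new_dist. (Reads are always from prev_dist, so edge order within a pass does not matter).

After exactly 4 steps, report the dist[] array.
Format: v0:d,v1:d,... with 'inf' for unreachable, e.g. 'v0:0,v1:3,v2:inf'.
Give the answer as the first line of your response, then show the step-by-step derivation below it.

v0:inf,v1:inf,v2:4,v3:0,v4:19,v5:33,v6:28

step 1: dist = v0:inf,v1:inf,v2:4,v3:0,v4:inf,v5:inf,v6:inf
step 2: dist = v0:inf,v1:inf,v2:4,v3:0,v4:19,v5:inf,v6:inf
step 3: dist = v0:inf,v1:inf,v2:4,v3:0,v4:19,v5:inf,v6:28
step 4: dist = v0:inf,v1:inf,v2:4,v3:0,v4:19,v5:33,v6:28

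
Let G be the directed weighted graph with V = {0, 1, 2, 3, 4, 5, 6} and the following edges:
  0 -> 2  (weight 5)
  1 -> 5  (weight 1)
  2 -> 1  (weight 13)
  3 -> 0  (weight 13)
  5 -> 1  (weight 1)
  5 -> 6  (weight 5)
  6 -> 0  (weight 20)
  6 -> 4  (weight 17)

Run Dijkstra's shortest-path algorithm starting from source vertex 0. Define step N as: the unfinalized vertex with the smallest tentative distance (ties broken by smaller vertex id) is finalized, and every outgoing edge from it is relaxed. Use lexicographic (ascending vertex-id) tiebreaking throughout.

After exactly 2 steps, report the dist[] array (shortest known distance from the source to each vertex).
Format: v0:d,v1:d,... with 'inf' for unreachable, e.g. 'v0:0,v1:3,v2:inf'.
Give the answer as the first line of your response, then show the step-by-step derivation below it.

v0:0,v1:18,v2:5,v3:inf,v4:inf,v5:inf,v6:inf

step 1: dist = v0:0,v1:inf,v2:5,v3:inf,v4:inf,v5:inf,v6:inf
step 2: dist = v0:0,v1:18,v2:5,v3:inf,v4:inf,v5:inf,v6:inf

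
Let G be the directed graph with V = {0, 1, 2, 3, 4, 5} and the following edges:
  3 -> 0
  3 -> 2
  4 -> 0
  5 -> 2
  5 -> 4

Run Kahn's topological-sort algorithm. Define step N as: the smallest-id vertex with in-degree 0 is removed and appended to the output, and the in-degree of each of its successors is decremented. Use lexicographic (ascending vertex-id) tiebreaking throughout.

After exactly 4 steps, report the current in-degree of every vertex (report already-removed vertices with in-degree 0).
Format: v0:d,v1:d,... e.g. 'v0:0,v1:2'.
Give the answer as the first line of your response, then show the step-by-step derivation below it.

v0:1,v1:0,v2:0,v3:0,v4:0,v5:0

step 1: output 1; order=[1]; indeg=(2,0,2,0,1,0)
step 2: output 3; order=[1,3]; indeg=(1,0,1,0,1,0)
step 3: output 5; order=[1,3,5]; indeg=(1,0,0,0,0,0)
step 4: output 2; order=[1,3,5,2]; indeg=(1,0,0,0,0,0)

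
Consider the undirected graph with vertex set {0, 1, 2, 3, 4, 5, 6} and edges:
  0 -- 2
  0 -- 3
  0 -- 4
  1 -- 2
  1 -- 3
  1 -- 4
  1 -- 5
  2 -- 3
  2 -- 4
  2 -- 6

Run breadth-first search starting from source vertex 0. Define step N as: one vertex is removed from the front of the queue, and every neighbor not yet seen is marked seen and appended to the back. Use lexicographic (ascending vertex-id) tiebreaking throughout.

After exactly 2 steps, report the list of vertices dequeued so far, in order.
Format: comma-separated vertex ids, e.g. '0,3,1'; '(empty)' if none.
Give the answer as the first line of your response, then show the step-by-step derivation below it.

0,2

step 1: dequeue 0; queue=[2,3,4]; order=0
step 2: dequeue 2; queue=[3,4,1,6]; order=0,2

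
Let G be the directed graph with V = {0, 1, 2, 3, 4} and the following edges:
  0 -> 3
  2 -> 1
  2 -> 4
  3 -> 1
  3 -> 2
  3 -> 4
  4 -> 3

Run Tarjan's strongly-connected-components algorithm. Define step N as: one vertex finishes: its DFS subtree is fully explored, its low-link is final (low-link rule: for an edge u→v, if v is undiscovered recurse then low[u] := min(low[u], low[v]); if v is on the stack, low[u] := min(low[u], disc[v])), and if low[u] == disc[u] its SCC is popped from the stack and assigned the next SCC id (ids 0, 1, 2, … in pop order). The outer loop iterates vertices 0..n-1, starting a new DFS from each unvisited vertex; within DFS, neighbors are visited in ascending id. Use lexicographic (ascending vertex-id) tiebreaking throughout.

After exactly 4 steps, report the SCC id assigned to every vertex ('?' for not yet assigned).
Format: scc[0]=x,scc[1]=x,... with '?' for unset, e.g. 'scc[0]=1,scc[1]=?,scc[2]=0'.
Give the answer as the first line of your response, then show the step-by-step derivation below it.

scc[0]=?,scc[1]=0,scc[2]=1,scc[3]=1,scc[4]=1

step 1: low=(low[0]=0,low[1]=2,low[2]=?,low[3]=1,low[4]=?); scc=(scc[0]=?,scc[1]=0,scc[2]=?,scc[3]=?,scc[4]=?)
step 2: low=(low[0]=0,low[1]=2,low[2]=3,low[3]=1,low[4]=1); scc=(scc[0]=?,scc[1]=0,scc[2]=?,scc[3]=?,scc[4]=?)
step 3: low=(low[0]=0,low[1]=2,low[2]=1,low[3]=1,low[4]=1); scc=(scc[0]=?,scc[1]=0,scc[2]=?,scc[3]=?,scc[4]=?)
step 4: low=(low[0]=0,low[1]=2,low[2]=1,low[3]=1,low[4]=1); scc=(scc[0]=?,scc[1]=0,scc[2]=1,scc[3]=1,scc[4]=1)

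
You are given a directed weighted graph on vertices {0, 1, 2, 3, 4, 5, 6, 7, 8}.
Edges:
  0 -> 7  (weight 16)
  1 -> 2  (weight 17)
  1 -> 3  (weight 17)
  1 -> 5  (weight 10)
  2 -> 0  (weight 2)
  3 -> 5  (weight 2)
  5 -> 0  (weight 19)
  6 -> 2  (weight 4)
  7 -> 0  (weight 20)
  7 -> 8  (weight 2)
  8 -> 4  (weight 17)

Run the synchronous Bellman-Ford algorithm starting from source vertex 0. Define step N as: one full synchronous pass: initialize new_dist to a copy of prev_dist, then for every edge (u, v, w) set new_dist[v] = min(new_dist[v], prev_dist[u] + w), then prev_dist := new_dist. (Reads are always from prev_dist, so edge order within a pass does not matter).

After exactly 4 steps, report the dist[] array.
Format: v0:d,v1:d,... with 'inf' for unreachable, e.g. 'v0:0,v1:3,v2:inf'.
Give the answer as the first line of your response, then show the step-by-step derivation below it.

v0:0,v1:inf,v2:inf,v3:inf,v4:35,v5:inf,v6:inf,v7:16,v8:18

step 1: dist = v0:0,v1:inf,v2:inf,v3:inf,v4:inf,v5:inf,v6:inf,v7:16,v8:inf
step 2: dist = v0:0,v1:inf,v2:inf,v3:inf,v4:inf,v5:inf,v6:inf,v7:16,v8:18
step 3: dist = v0:0,v1:inf,v2:inf,v3:inf,v4:35,v5:inf,v6:inf,v7:16,v8:18
step 4: dist = v0:0,v1:inf,v2:inf,v3:inf,v4:35,v5:inf,v6:inf,v7:16,v8:18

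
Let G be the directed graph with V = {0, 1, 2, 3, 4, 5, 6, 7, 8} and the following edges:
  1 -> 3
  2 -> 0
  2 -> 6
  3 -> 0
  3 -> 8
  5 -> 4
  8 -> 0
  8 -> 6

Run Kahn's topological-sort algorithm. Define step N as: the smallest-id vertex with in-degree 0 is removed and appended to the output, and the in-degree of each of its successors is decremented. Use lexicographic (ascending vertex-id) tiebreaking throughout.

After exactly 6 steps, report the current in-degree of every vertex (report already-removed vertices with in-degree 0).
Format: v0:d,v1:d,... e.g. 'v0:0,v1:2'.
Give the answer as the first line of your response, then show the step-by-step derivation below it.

v0:1,v1:0,v2:0,v3:0,v4:0,v5:0,v6:1,v7:0,v8:0

step 1: output 1; order=[1]; indeg=(3,0,0,0,1,0,2,0,1)
step 2: output 2; order=[1,2]; indeg=(2,0,0,0,1,0,1,0,1)
step 3: output 3; order=[1,2,3]; indeg=(1,0,0,0,1,0,1,0,0)
step 4: output 5; order=[1,2,3,5]; indeg=(1,0,0,0,0,0,1,0,0)
step 5: output 4; order=[1,2,3,5,4]; indeg=(1,0,0,0,0,0,1,0,0)
step 6: output 7; order=[1,2,3,5,4,7]; indeg=(1,0,0,0,0,0,1,0,0)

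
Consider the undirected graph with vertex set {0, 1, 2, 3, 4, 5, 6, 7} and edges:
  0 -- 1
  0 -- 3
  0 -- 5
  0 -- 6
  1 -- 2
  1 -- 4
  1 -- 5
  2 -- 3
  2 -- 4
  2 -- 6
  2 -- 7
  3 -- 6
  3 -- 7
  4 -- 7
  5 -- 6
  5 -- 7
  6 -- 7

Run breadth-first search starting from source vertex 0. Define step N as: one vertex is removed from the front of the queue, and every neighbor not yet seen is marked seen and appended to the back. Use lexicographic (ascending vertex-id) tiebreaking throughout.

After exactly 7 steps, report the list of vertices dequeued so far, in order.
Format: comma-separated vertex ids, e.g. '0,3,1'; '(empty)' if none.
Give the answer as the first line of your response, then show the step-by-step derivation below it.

0,1,3,5,6,2,4

step 1: dequeue 0; queue=[1,3,5,6]; order=0
step 2: dequeue 1; queue=[3,5,6,2,4]; order=0,1
step 3: dequeue 3; queue=[5,6,2,4,7]; order=0,1,3
step 4: dequeue 5; queue=[6,2,4,7]; order=0,1,3,5
step 5: dequeue 6; queue=[2,4,7]; order=0,1,3,5,6
step 6: dequeue 2; queue=[4,7]; order=0,1,3,5,6,2
step 7: dequeue 4; queue=[7]; order=0,1,3,5,6,2,4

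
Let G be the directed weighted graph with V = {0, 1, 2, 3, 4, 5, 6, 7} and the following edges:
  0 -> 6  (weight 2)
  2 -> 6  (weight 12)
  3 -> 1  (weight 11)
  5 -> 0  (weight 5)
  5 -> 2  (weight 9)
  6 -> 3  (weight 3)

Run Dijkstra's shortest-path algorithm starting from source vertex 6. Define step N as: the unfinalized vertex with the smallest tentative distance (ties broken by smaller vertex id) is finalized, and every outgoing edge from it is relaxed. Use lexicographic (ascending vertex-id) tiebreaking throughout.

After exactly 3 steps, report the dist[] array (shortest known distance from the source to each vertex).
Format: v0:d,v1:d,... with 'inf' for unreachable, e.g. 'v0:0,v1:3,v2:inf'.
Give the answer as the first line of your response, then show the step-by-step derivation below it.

v0:inf,v1:14,v2:inf,v3:3,v4:inf,v5:inf,v6:0,v7:inf

step 1: dist = v0:inf,v1:inf,v2:inf,v3:3,v4:inf,v5:inf,v6:0,v7:inf
step 2: dist = v0:inf,v1:14,v2:inf,v3:3,v4:inf,v5:inf,v6:0,v7:inf
step 3: dist = v0:inf,v1:14,v2:inf,v3:3,v4:inf,v5:inf,v6:0,v7:inf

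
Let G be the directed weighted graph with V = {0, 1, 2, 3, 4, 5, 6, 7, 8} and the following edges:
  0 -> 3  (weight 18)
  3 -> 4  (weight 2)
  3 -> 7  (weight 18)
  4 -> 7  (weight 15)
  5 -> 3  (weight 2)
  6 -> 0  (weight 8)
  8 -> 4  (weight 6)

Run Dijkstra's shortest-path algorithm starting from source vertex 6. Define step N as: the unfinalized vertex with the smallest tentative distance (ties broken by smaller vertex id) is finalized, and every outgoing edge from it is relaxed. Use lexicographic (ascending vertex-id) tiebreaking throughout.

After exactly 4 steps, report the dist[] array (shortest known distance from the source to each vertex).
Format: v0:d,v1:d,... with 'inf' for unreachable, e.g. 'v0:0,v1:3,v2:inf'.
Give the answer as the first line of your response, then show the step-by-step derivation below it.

v0:8,v1:inf,v2:inf,v3:26,v4:28,v5:inf,v6:0,v7:43,v8:inf

step 1: dist = v0:8,v1:inf,v2:inf,v3:inf,v4:inf,v5:inf,v6:0,v7:inf,v8:inf
step 2: dist = v0:8,v1:inf,v2:inf,v3:26,v4:inf,v5:inf,v6:0,v7:inf,v8:inf
step 3: dist = v0:8,v1:inf,v2:inf,v3:26,v4:28,v5:inf,v6:0,v7:44,v8:inf
step 4: dist = v0:8,v1:inf,v2:inf,v3:26,v4:28,v5:inf,v6:0,v7:43,v8:inf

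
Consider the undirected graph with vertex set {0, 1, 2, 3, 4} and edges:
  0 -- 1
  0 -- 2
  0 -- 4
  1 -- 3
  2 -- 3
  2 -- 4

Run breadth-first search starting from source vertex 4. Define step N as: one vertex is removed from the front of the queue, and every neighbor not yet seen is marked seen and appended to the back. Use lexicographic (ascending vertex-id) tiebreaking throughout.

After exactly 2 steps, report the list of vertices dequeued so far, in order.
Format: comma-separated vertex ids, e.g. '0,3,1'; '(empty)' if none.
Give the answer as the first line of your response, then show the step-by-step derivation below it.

4,0

step 1: dequeue 4; queue=[0,2]; order=4
step 2: dequeue 0; queue=[2,1]; order=4,0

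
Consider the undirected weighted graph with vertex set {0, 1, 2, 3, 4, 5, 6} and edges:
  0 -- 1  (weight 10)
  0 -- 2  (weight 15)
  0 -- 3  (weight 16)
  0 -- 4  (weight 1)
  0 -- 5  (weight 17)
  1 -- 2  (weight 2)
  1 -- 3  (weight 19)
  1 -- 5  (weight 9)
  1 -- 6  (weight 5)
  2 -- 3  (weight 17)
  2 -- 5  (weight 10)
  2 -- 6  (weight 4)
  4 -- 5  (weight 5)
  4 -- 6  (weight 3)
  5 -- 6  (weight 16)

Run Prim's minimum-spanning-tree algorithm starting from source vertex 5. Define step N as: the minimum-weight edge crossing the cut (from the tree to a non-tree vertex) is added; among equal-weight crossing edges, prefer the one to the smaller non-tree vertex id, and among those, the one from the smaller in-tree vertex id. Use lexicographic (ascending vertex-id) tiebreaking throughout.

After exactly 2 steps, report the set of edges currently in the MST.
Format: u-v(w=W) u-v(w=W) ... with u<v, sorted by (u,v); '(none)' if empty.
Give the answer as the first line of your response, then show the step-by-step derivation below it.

0-4(w=1) 4-5(w=5)

step 1: add edge 4-5 (w=5); MST = {4-5(w=5)}
step 2: add edge 0-4 (w=1); MST = {0-4(w=1) 4-5(w=5)}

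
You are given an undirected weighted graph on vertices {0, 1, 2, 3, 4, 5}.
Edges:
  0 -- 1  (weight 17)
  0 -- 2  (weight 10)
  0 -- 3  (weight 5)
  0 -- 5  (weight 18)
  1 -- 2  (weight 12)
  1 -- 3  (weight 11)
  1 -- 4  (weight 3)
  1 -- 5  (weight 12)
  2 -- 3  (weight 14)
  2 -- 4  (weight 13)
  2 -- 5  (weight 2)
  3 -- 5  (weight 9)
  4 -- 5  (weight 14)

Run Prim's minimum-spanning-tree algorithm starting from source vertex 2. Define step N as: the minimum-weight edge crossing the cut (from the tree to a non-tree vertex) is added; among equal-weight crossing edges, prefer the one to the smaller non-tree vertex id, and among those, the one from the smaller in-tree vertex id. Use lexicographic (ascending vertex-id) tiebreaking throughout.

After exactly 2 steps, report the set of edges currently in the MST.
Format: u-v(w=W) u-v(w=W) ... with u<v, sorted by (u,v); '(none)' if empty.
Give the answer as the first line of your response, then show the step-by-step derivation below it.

2-5(w=2) 3-5(w=9)

step 1: add edge 2-5 (w=2); MST = {2-5(w=2)}
step 2: add edge 3-5 (w=9); MST = {2-5(w=2) 3-5(w=9)}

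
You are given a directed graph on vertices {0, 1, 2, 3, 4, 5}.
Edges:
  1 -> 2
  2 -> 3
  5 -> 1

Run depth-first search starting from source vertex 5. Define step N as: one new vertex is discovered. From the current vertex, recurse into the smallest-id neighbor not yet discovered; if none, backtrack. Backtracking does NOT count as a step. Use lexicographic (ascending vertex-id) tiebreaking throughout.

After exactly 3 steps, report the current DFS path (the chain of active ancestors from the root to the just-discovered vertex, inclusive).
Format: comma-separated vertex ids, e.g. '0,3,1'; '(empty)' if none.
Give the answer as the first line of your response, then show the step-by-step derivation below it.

5,1,2

step 1: discover 5; path=5; order=5
step 2: discover 1; path=5>1; order=5,1
step 3: discover 2; path=5>1>2; order=5,1,2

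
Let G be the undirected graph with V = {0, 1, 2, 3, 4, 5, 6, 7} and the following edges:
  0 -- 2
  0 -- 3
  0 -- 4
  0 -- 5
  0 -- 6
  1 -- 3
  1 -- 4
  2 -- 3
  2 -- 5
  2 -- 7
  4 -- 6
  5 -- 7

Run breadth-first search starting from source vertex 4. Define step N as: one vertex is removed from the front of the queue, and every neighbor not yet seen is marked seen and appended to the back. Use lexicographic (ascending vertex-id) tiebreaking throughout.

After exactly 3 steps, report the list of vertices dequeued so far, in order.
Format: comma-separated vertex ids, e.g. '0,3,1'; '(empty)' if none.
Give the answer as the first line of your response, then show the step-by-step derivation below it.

4,0,1

step 1: dequeue 4; queue=[0,1,6]; order=4
step 2: dequeue 0; queue=[1,6,2,3,5]; order=4,0
step 3: dequeue 1; queue=[6,2,3,5]; order=4,0,1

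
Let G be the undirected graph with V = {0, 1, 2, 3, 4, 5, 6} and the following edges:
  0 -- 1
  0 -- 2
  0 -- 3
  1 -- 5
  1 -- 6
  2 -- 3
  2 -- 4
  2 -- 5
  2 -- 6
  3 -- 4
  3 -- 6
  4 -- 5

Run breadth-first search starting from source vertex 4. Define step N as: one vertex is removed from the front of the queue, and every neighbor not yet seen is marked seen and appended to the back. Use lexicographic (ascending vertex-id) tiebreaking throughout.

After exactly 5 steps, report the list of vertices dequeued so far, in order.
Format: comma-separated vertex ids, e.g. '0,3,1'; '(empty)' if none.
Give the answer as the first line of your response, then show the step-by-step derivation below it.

4,2,3,5,0

step 1: dequeue 4; queue=[2,3,5]; order=4
step 2: dequeue 2; queue=[3,5,0,6]; order=4,2
step 3: dequeue 3; queue=[5,0,6]; order=4,2,3
step 4: dequeue 5; queue=[0,6,1]; order=4,2,3,5
step 5: dequeue 0; queue=[6,1]; order=4,2,3,5,0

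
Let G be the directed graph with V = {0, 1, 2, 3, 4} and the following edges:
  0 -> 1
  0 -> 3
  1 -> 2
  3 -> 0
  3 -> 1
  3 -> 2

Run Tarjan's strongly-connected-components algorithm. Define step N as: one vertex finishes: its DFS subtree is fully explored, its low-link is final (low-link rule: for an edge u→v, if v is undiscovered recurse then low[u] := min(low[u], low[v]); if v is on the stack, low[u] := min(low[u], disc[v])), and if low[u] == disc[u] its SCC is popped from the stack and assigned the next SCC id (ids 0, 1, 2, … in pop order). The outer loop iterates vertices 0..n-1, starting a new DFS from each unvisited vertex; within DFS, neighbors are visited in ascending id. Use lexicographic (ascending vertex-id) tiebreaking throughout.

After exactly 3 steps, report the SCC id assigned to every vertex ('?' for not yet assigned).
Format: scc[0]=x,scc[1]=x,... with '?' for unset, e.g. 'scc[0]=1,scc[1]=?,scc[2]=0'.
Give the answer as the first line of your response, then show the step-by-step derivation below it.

scc[0]=?,scc[1]=1,scc[2]=0,scc[3]=?,scc[4]=?

step 1: low=(low[0]=0,low[1]=1,low[2]=2,low[3]=?,low[4]=?); scc=(scc[0]=?,scc[1]=?,scc[2]=0,scc[3]=?,scc[4]=?)
step 2: low=(low[0]=0,low[1]=1,low[2]=2,low[3]=?,low[4]=?); scc=(scc[0]=?,scc[1]=1,scc[2]=0,scc[3]=?,scc[4]=?)
step 3: low=(low[0]=0,low[1]=1,low[2]=2,low[3]=0,low[4]=?); scc=(scc[0]=?,scc[1]=1,scc[2]=0,scc[3]=?,scc[4]=?)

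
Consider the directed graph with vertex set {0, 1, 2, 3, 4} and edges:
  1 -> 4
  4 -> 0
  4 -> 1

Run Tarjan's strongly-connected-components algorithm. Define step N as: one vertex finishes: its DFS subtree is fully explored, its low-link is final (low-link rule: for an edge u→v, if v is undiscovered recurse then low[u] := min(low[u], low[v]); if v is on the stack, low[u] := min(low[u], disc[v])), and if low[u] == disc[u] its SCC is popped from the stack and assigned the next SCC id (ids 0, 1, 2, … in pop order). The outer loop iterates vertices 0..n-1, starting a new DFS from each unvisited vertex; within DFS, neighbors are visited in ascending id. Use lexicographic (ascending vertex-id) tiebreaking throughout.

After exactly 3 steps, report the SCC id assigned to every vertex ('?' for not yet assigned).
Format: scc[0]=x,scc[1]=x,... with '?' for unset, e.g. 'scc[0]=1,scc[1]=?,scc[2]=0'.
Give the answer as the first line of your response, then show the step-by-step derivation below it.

scc[0]=0,scc[1]=1,scc[2]=?,scc[3]=?,scc[4]=1

step 1: low=(low[0]=0,low[1]=?,low[2]=?,low[3]=?,low[4]=?); scc=(scc[0]=0,scc[1]=?,scc[2]=?,scc[3]=?,scc[4]=?)
step 2: low=(low[0]=0,low[1]=1,low[2]=?,low[3]=?,low[4]=1); scc=(scc[0]=0,scc[1]=?,scc[2]=?,scc[3]=?,scc[4]=?)
step 3: low=(low[0]=0,low[1]=1,low[2]=?,low[3]=?,low[4]=1); scc=(scc[0]=0,scc[1]=1,scc[2]=?,scc[3]=?,scc[4]=1)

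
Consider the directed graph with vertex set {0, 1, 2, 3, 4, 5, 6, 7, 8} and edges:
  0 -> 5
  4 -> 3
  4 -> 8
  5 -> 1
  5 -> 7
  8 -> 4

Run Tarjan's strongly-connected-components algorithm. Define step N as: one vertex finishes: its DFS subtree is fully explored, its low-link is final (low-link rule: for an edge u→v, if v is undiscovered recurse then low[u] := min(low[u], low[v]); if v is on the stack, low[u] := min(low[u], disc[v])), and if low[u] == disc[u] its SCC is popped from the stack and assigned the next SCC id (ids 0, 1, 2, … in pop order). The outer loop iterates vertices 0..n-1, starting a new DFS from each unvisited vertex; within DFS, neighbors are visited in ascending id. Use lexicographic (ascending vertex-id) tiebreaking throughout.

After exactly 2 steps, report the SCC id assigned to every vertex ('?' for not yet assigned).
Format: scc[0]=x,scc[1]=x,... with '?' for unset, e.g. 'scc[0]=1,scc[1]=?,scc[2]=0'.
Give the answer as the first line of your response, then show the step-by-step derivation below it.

scc[0]=?,scc[1]=0,scc[2]=?,scc[3]=?,scc[4]=?,scc[5]=?,scc[6]=?,scc[7]=1,scc[8]=?

step 1: low=(low[0]=0,low[1]=2,low[2]=?,low[3]=?,low[4]=?,low[5]=1,low[6]=?,low[7]=?,low[8]=?); scc=(scc[0]=?,scc[1]=0,scc[2]=?,scc[3]=?,scc[4]=?,scc[5]=?,scc[6]=?,scc[7]=?,scc[8]=?)
step 2: low=(low[0]=0,low[1]=2,low[2]=?,low[3]=?,low[4]=?,low[5]=1,low[6]=?,low[7]=3,low[8]=?); scc=(scc[0]=?,scc[1]=0,scc[2]=?,scc[3]=?,scc[4]=?,scc[5]=?,scc[6]=?,scc[7]=1,scc[8]=?)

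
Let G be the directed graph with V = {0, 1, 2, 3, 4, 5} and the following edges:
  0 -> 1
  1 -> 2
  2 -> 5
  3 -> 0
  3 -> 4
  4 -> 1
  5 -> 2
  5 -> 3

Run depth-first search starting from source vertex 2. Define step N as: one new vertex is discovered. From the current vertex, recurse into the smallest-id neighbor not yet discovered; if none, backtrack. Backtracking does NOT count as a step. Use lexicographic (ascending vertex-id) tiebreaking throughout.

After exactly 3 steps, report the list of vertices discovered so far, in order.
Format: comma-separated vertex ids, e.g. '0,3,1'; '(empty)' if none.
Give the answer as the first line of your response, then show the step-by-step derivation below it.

2,5,3

step 1: discover 2; path=2; order=2
step 2: discover 5; path=2>5; order=2,5
step 3: discover 3; path=2>5>3; order=2,5,3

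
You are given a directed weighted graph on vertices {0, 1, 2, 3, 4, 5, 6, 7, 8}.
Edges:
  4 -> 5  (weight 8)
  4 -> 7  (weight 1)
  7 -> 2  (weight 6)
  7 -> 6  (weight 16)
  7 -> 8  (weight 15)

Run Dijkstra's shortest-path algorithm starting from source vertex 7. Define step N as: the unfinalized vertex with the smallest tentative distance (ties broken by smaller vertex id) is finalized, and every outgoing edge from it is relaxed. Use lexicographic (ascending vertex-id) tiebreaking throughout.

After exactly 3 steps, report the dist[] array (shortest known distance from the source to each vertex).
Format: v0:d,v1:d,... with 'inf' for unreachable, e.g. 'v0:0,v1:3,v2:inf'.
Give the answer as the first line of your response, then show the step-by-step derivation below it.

v0:inf,v1:inf,v2:6,v3:inf,v4:inf,v5:inf,v6:16,v7:0,v8:15

step 1: dist = v0:inf,v1:inf,v2:6,v3:inf,v4:inf,v5:inf,v6:16,v7:0,v8:15
step 2: dist = v0:inf,v1:inf,v2:6,v3:inf,v4:inf,v5:inf,v6:16,v7:0,v8:15
step 3: dist = v0:inf,v1:inf,v2:6,v3:inf,v4:inf,v5:inf,v6:16,v7:0,v8:15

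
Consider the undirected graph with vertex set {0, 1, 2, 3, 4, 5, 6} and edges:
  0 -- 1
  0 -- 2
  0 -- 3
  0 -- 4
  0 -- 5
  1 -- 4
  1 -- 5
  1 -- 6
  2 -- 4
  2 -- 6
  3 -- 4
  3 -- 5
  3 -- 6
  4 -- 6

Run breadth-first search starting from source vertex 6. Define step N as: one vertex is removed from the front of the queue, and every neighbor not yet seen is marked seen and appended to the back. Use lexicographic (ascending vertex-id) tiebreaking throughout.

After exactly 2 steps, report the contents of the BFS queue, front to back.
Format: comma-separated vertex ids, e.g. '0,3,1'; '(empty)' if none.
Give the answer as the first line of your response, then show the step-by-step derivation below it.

2,3,4,0,5

step 1: dequeue 6; queue=[1,2,3,4]; order=6
step 2: dequeue 1; queue=[2,3,4,0,5]; order=6,1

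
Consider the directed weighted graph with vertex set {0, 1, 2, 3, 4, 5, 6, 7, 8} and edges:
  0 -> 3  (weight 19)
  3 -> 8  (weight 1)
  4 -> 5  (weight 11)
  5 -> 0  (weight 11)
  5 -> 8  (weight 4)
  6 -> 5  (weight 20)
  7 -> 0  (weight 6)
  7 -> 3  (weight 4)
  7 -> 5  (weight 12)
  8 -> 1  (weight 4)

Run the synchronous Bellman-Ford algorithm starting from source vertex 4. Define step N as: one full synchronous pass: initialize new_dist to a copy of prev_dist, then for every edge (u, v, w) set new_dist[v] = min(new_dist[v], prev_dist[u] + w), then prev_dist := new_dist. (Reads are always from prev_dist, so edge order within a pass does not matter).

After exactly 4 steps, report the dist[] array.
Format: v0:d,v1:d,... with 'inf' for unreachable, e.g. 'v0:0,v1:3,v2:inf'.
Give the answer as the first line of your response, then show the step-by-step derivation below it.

v0:22,v1:19,v2:inf,v3:41,v4:0,v5:11,v6:inf,v7:inf,v8:15

step 1: dist = v0:inf,v1:inf,v2:inf,v3:inf,v4:0,v5:11,v6:inf,v7:inf,v8:inf
step 2: dist = v0:22,v1:inf,v2:inf,v3:inf,v4:0,v5:11,v6:inf,v7:inf,v8:15
step 3: dist = v0:22,v1:19,v2:inf,v3:41,v4:0,v5:11,v6:inf,v7:inf,v8:15
step 4: dist = v0:22,v1:19,v2:inf,v3:41,v4:0,v5:11,v6:inf,v7:inf,v8:15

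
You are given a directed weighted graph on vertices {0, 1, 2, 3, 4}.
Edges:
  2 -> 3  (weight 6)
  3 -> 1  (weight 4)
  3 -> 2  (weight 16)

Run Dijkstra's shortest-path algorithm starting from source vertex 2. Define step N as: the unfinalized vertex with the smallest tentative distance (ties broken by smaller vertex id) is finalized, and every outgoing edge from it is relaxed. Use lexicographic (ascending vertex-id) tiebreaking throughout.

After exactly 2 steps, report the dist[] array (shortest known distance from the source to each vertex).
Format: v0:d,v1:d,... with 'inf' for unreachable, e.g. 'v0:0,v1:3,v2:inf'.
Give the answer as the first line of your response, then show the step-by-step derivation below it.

v0:inf,v1:10,v2:0,v3:6,v4:inf

step 1: dist = v0:inf,v1:inf,v2:0,v3:6,v4:inf
step 2: dist = v0:inf,v1:10,v2:0,v3:6,v4:inf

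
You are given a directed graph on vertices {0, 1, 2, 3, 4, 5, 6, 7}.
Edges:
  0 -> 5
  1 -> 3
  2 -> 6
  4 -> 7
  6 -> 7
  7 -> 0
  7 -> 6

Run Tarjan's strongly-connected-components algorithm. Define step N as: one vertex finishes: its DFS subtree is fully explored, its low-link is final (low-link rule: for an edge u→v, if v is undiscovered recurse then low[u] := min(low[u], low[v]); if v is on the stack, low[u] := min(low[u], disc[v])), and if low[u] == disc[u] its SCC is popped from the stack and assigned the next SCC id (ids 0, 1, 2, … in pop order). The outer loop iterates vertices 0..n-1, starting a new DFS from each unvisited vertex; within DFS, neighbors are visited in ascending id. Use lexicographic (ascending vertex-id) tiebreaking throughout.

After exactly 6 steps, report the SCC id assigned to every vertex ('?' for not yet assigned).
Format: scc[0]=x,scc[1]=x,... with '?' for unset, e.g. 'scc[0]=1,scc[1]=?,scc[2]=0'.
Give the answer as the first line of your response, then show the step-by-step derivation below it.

scc[0]=1,scc[1]=3,scc[2]=?,scc[3]=2,scc[4]=?,scc[5]=0,scc[6]=4,scc[7]=4

step 1: low=(low[0]=0,low[1]=?,low[2]=?,low[3]=?,low[4]=?,low[5]=1,low[6]=?,low[7]=?); scc=(scc[0]=?,scc[1]=?,scc[2]=?,scc[3]=?,scc[4]=?,scc[5]=0,scc[6]=?,scc[7]=?)
step 2: low=(low[0]=0,low[1]=?,low[2]=?,low[3]=?,low[4]=?,low[5]=1,low[6]=?,low[7]=?); scc=(scc[0]=1,scc[1]=?,scc[2]=?,scc[3]=?,scc[4]=?,scc[5]=0,scc[6]=?,scc[7]=?)
step 3: low=(low[0]=0,low[1]=2,low[2]=?,low[3]=3,low[4]=?,low[5]=1,low[6]=?,low[7]=?); scc=(scc[0]=1,scc[1]=?,scc[2]=?,scc[3]=2,scc[4]=?,scc[5]=0,scc[6]=?,scc[7]=?)
step 4: low=(low[0]=0,low[1]=2,low[2]=?,low[3]=3,low[4]=?,low[5]=1,low[6]=?,low[7]=?); scc=(scc[0]=1,scc[1]=3,scc[2]=?,scc[3]=2,scc[4]=?,scc[5]=0,scc[6]=?,scc[7]=?)
step 5: low=(low[0]=0,low[1]=2,low[2]=4,low[3]=3,low[4]=?,low[5]=1,low[6]=5,low[7]=5); scc=(scc[0]=1,scc[1]=3,scc[2]=?,scc[3]=2,scc[4]=?,scc[5]=0,scc[6]=?,scc[7]=?)
step 6: low=(low[0]=0,low[1]=2,low[2]=4,low[3]=3,low[4]=?,low[5]=1,low[6]=5,low[7]=5); scc=(scc[0]=1,scc[1]=3,scc[2]=?,scc[3]=2,scc[4]=?,scc[5]=0,scc[6]=4,scc[7]=4)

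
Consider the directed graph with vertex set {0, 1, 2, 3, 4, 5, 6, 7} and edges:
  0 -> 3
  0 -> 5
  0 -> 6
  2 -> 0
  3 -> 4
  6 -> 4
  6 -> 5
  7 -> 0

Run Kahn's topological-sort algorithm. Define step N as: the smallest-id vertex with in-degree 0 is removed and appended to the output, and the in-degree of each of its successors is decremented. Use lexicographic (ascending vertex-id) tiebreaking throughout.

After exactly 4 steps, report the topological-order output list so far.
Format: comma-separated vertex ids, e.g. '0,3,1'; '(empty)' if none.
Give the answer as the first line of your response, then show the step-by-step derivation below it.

1,2,7,0

step 1: output 1; order=[1]; indeg=(2,0,0,1,2,2,1,0)
step 2: output 2; order=[1,2]; indeg=(1,0,0,1,2,2,1,0)
step 3: output 7; order=[1,2,7]; indeg=(0,0,0,1,2,2,1,0)
step 4: output 0; order=[1,2,7,0]; indeg=(0,0,0,0,2,1,0,0)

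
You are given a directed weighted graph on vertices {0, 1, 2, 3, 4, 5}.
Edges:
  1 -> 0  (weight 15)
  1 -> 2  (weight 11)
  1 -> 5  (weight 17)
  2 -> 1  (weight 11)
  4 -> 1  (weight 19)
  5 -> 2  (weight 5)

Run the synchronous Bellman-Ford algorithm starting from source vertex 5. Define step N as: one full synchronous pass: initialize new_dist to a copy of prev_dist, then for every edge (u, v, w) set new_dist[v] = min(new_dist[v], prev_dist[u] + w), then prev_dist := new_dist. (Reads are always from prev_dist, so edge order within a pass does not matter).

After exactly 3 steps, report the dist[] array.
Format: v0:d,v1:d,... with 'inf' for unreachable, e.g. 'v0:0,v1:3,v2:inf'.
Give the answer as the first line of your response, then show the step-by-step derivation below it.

v0:31,v1:16,v2:5,v3:inf,v4:inf,v5:0

step 1: dist = v0:inf,v1:inf,v2:5,v3:inf,v4:inf,v5:0
step 2: dist = v0:inf,v1:16,v2:5,v3:inf,v4:inf,v5:0
step 3: dist = v0:31,v1:16,v2:5,v3:inf,v4:inf,v5:0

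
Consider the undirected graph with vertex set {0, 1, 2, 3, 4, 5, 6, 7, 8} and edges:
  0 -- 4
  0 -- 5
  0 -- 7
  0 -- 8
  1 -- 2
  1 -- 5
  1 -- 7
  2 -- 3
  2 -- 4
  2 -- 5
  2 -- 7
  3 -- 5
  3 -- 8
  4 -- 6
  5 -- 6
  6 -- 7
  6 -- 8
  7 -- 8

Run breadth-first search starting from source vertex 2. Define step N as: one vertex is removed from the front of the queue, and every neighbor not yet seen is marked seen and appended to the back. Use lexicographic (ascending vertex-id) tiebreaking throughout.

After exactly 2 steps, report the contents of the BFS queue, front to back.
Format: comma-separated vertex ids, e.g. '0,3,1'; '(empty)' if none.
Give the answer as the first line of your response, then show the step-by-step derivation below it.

3,4,5,7

step 1: dequeue 2; queue=[1,3,4,5,7]; order=2
step 2: dequeue 1; queue=[3,4,5,7]; order=2,1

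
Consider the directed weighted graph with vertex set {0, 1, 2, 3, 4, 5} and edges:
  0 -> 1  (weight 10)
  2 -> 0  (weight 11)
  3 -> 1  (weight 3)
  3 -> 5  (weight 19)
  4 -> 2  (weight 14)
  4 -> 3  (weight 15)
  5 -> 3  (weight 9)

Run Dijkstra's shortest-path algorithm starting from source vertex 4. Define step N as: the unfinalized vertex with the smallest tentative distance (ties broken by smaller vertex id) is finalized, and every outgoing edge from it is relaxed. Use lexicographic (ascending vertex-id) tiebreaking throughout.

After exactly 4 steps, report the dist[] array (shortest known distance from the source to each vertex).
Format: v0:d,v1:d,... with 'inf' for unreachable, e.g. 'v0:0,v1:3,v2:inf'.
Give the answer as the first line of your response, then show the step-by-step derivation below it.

v0:25,v1:18,v2:14,v3:15,v4:0,v5:34

step 1: dist = v0:inf,v1:inf,v2:14,v3:15,v4:0,v5:inf
step 2: dist = v0:25,v1:inf,v2:14,v3:15,v4:0,v5:inf
step 3: dist = v0:25,v1:18,v2:14,v3:15,v4:0,v5:34
step 4: dist = v0:25,v1:18,v2:14,v3:15,v4:0,v5:34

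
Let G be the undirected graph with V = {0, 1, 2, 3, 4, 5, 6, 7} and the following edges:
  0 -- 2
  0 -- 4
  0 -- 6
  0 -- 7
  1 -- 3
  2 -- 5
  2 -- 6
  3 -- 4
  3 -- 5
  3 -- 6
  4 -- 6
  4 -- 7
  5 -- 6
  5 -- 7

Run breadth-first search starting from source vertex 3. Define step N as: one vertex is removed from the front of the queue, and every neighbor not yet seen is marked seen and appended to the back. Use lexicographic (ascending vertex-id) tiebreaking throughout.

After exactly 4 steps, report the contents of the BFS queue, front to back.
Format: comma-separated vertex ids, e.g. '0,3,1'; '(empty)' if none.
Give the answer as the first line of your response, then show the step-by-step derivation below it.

6,0,7,2

step 1: dequeue 3; queue=[1,4,5,6]; order=3
step 2: dequeue 1; queue=[4,5,6]; order=3,1
step 3: dequeue 4; queue=[5,6,0,7]; order=3,1,4
step 4: dequeue 5; queue=[6,0,7,2]; order=3,1,4,5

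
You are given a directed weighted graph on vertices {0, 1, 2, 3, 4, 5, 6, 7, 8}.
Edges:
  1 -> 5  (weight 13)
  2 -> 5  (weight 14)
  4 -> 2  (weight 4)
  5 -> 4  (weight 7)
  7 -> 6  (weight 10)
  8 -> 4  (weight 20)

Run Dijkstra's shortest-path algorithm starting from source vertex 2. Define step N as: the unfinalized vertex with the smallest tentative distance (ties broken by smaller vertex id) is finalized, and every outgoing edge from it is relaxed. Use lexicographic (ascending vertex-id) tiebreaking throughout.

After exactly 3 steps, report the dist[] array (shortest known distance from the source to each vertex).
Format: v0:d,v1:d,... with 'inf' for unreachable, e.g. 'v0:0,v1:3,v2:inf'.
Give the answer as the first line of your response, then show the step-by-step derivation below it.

v0:inf,v1:inf,v2:0,v3:inf,v4:21,v5:14,v6:inf,v7:inf,v8:inf

step 1: dist = v0:inf,v1:inf,v2:0,v3:inf,v4:inf,v5:14,v6:inf,v7:inf,v8:inf
step 2: dist = v0:inf,v1:inf,v2:0,v3:inf,v4:21,v5:14,v6:inf,v7:inf,v8:inf
step 3: dist = v0:inf,v1:inf,v2:0,v3:inf,v4:21,v5:14,v6:inf,v7:inf,v8:inf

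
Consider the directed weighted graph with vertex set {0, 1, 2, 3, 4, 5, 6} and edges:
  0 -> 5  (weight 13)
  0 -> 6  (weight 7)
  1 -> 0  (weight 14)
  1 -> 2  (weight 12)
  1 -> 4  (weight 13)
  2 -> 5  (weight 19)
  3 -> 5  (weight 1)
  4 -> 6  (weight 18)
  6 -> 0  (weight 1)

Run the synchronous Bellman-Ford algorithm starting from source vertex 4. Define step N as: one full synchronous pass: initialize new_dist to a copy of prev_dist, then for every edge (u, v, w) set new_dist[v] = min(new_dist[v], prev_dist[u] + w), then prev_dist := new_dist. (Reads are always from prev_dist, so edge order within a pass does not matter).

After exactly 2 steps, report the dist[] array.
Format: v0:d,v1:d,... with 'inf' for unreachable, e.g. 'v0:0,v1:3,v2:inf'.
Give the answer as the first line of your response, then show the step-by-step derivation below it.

v0:19,v1:inf,v2:inf,v3:inf,v4:0,v5:inf,v6:18

step 1: dist = v0:inf,v1:inf,v2:inf,v3:inf,v4:0,v5:inf,v6:18
step 2: dist = v0:19,v1:inf,v2:inf,v3:inf,v4:0,v5:inf,v6:18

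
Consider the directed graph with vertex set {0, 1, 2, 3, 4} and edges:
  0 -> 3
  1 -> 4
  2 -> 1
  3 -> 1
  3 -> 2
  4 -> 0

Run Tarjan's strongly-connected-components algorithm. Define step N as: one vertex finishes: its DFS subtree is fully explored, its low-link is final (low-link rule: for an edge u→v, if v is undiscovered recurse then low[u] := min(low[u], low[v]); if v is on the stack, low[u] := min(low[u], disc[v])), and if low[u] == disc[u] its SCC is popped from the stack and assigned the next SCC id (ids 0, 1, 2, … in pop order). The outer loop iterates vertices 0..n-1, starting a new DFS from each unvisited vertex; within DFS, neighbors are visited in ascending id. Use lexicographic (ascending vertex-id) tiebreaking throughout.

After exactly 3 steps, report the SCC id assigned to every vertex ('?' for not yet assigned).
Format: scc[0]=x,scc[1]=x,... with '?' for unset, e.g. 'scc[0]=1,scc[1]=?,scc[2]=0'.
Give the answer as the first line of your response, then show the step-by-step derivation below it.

scc[0]=?,scc[1]=?,scc[2]=?,scc[3]=?,scc[4]=?

step 1: low=(low[0]=0,low[1]=2,low[2]=?,low[3]=1,low[4]=0); scc=(scc[0]=?,scc[1]=?,scc[2]=?,scc[3]=?,scc[4]=?)
step 2: low=(low[0]=0,low[1]=0,low[2]=?,low[3]=1,low[4]=0); scc=(scc[0]=?,scc[1]=?,scc[2]=?,scc[3]=?,scc[4]=?)
step 3: low=(low[0]=0,low[1]=0,low[2]=2,low[3]=0,low[4]=0); scc=(scc[0]=?,scc[1]=?,scc[2]=?,scc[3]=?,scc[4]=?)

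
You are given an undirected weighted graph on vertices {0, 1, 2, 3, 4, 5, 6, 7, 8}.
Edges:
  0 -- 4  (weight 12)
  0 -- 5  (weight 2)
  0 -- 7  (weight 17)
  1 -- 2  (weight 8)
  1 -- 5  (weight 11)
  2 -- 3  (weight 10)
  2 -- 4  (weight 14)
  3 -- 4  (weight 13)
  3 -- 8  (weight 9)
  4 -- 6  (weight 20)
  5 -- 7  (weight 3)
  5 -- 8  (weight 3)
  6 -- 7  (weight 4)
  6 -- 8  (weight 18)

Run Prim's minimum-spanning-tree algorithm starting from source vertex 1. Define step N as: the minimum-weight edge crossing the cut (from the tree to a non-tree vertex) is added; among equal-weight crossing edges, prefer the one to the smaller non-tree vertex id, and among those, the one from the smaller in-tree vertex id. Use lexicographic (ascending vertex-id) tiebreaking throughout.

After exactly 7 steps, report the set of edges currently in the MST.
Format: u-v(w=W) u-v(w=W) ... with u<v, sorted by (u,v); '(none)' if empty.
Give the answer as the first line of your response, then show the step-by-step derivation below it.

0-5(w=2) 1-2(w=8) 2-3(w=10) 3-8(w=9) 5-7(w=3) 5-8(w=3) 6-7(w=4)

step 1: add edge 1-2 (w=8); MST = {1-2(w=8)}
step 2: add edge 2-3 (w=10); MST = {1-2(w=8) 2-3(w=10)}
step 3: add edge 3-8 (w=9); MST = {1-2(w=8) 2-3(w=10) 3-8(w=9)}
step 4: add edge 5-8 (w=3); MST = {1-2(w=8) 2-3(w=10) 3-8(w=9) 5-8(w=3)}
step 5: add edge 0-5 (w=2); MST = {0-5(w=2) 1-2(w=8) 2-3(w=10) 3-8(w=9) 5-8(w=3)}
step 6: add edge 5-7 (w=3); MST = {0-5(w=2) 1-2(w=8) 2-3(w=10) 3-8(w=9) 5-7(w=3) 5-8(w=3)}
step 7: add edge 6-7 (w=4); MST = {0-5(w=2) 1-2(w=8) 2-3(w=10) 3-8(w=9) 5-7(w=3) 5-8(w=3) 6-7(w=4)}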